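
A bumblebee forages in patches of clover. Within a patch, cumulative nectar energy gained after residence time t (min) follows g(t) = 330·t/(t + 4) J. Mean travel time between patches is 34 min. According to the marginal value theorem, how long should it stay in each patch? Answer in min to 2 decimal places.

Maximise g(t)/(T+t): set derivative to zero → g'(t)(T+t) = g(t).
g'(t) = 330·4/(t + 4)². Setting 330·4/(t+4)² = 330t/[(t+4)(34+t)] gives 4(34+t) = t(t+4), so t² = 4×34 = 136.
t* = √136 = 11.66 min.

11.66 min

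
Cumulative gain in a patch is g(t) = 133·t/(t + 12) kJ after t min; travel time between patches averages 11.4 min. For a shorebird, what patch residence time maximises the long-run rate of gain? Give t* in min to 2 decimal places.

11.70 min

Optimal t* satisfies g'(t*) = g(t*)/(T + t*).
g'(t) = 133·12/(t + 12)². Setting 133·12/(t+12)² = 133t/[(t+12)(11.4+t)] gives 12(11.4+t) = t(t+12), so t² = 12×11.4 = 136.8.
t* = √136.8 = 11.7 min.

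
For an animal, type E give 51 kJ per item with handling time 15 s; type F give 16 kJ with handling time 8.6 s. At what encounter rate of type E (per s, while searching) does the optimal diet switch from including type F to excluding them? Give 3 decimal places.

0.081 per s

Drop type F once their profitability E₂/h₂ falls below the rate achievable on type E alone: E₂/h₂ = λE₁/(1 + λh₁).
Solve for λ: λE₁h₂ = E₂(1 + λh₁) → λ(E₁h₂ − E₂h₁) = E₂ → λ = E₂/(E₁h₂ − E₂h₁).
λ = 16/(51×8.6 − 16×15) = 16/198.6 = 0.08056 per s.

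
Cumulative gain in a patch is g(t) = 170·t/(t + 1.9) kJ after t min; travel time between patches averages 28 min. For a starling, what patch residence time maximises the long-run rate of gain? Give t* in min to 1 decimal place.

7.3 min

Maximise g(t)/(T+t): set derivative to zero → g'(t)(T+t) = g(t).
g'(t) = 170·1.9/(t + 1.9)². Setting 170·1.9/(t+1.9)² = 170t/[(t+1.9)(28+t)] gives 1.9(28+t) = t(t+1.9), so t² = 1.9×28 = 53.2.
t* = √53.2 = 7.294 min.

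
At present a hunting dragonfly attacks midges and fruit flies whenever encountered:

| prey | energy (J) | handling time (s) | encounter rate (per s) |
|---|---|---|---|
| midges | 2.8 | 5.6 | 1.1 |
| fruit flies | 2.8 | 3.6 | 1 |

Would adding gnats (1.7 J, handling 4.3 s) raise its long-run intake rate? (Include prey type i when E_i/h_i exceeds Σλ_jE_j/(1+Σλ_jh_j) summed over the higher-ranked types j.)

No

On midges and fruit flies alone, R = ΣλE/(1+Σλh) = 5.88/10.76 = 0.5465 J/s.
gnats: E/h = 1.7/4.3 = 0.3953 J/s.
Since 0.3953 < R, time spent handling gnats is better spent searching.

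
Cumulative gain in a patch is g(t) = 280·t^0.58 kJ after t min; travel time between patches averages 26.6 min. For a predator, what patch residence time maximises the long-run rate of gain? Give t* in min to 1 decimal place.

Optimal t* satisfies g'(t*) = g(t*)/(T + t*).
g'(t) = 0.58·280·t^-0.42. Setting 0.58·280·t^-0.42 = 280·t^0.58/(26.6+t) gives 0.58(26.6+t) = t, so 0.42·t = 0.58×26.6.
t* = 0.58×26.6/0.42 = 36.73 min.

36.7 min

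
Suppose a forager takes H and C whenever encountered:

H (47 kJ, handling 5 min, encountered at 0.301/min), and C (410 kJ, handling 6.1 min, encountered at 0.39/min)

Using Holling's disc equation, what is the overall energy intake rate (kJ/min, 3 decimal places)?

35.636 kJ/min

R = Σλ_iE_i / (1 + Σλ_ih_i)
Numerator: 0.301×47 + 0.39×410 = 174
Denominator: 1 + 0.301×5 + 0.39×6.1 = 4.884
R = 174/4.884 = 35.64 kJ/min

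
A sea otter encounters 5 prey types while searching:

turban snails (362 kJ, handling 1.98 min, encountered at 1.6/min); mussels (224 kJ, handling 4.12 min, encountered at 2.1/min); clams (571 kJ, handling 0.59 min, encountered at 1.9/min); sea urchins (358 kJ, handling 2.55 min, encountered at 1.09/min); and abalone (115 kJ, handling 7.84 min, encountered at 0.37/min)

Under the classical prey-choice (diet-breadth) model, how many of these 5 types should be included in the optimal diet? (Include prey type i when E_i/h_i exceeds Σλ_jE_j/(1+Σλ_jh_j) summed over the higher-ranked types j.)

1

Rank by E/h (kJ/min): clams 968, turban snails 183, sea urchins 140, mussels 54.4, abalone 14.7. Include each in turn until the next type's E/h falls below the running intake rate.
Rate on top 1: 511.5. turban snails: 183 < 511.5 → exclude; stop.
Optimal diet: clams — 1 of 5 types.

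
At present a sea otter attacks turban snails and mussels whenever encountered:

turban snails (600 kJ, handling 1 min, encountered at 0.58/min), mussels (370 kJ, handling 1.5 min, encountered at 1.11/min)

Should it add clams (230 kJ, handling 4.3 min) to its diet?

No

On turban snails and mussels alone, R = ΣλE/(1+Σλh) = 758.7/3.245 = 233.8 kJ/min.
clams: E/h = 230/4.3 = 53.49 kJ/min.
53.49 < 233.8, so adding clams would lower the average — exclude it.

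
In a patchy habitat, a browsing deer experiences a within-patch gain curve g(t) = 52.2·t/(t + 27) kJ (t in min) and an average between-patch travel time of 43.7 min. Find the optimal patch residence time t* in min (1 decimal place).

34.3 min

Optimal t* satisfies g'(t*) = g(t*)/(T + t*).
g'(t) = 52.2·27/(t + 27)². Setting 52.2·27/(t+27)² = 52.2t/[(t+27)(43.7+t)] gives 27(43.7+t) = t(t+27), so t² = 27×43.7 = 1180.
t* = √1180 = 34.35 min.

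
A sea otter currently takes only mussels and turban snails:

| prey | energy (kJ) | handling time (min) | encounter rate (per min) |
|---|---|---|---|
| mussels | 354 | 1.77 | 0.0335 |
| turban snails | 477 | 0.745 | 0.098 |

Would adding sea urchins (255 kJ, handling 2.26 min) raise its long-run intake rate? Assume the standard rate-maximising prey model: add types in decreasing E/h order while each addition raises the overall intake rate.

Yes

Current rate: (0.0335×354 + 0.098×477)/(1 + 0.0335×1.77 + 0.098×0.745) = 51.76 kJ/min.
sea urchins: E/h = 255/2.26 = 112.8 kJ/min.
Since 112.8 > R, including sea urchins increases the long-run rate.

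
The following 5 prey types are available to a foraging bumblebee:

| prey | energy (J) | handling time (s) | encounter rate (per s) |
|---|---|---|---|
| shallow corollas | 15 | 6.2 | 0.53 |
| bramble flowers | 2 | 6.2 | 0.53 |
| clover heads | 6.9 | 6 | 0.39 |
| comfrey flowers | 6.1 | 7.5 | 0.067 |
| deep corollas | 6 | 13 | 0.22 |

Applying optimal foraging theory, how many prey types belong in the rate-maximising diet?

E/h in descending order: shallow corollas 2.42, clover heads 1.15, comfrey flowers 0.813, deep corollas 0.462, bramble flowers 0.323 J/s. The optimal diet is the largest prefix of this list for which every included type satisfies E_i/h_i > R on the types above it.
Rate on top 1: 1.855. clover heads: 1.15 < 1.855 → exclude; stop.
Optimal diet: shallow corollas — 1 of 5 types.

1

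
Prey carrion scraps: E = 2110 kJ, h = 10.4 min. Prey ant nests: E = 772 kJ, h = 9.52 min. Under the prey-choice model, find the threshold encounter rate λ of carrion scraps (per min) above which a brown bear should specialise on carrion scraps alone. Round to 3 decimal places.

0.064 per min

Drop ant nests once their profitability E₂/h₂ falls below the rate achievable on carrion scraps alone: E₂/h₂ = λE₁/(1 + λh₁).
Solve for λ: λE₁h₂ = E₂(1 + λh₁) → λ(E₁h₂ − E₂h₁) = E₂ → λ = E₂/(E₁h₂ − E₂h₁).
λ = 772/(2110×9.52 − 772×10.4) = 772/1.206e+04 = 0.06402 per min.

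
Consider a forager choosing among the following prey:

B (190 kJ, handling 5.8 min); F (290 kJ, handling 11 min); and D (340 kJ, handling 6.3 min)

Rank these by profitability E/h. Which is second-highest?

Profitability E/h (kJ/min): B = 190/5.8 = 32.8, F = 290/11 = 26.4, D = 340/6.3 = 54.
Ranked: D > B > F.

B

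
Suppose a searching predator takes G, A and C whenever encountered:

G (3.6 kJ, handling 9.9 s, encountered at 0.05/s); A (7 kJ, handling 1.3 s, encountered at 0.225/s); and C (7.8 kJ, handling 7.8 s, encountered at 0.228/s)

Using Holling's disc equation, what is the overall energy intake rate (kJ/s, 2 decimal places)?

R = Σλ_iE_i / (1 + Σλ_ih_i)
Numerator: 0.05×3.6 + 0.225×7 + 0.228×7.8 = 3.533
Denominator: 1 + 0.05×9.9 + 0.225×1.3 + 0.228×7.8 = 3.566
R = 3.533/3.566 = 0.9909 kJ/s

0.99 kJ/s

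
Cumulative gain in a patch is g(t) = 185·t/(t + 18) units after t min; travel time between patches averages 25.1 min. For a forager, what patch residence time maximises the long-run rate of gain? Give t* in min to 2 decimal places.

21.26 min

By the marginal value theorem, leave when the instantaneous gain rate g'(t) equals the habitat-wide average g(t)/(T + t).
g'(t) = 185·18/(t + 18)². Setting 185·18/(t+18)² = 185t/[(t+18)(25.1+t)] gives 18(25.1+t) = t(t+18), so t² = 18×25.1 = 451.8.
t* = √451.8 = 21.26 min.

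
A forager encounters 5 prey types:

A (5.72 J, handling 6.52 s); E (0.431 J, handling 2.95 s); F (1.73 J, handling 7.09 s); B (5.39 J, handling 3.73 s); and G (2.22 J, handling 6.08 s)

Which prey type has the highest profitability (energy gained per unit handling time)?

B

In descending order of E/h:
B: 5.39/3.73 = 1.45 J/s
A: 5.72/6.52 = 0.877 J/s
G: 2.22/6.08 = 0.365 J/s
F: 1.73/7.09 = 0.244 J/s
E: 0.431/2.95 = 0.146 J/s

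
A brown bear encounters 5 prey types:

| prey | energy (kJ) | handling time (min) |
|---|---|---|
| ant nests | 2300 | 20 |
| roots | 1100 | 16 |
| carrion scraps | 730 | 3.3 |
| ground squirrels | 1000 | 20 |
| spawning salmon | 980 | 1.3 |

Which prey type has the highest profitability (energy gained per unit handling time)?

In descending order of E/h:
spawning salmon: 980/1.3 = 754 kJ/min
carrion scraps: 730/3.3 = 221 kJ/min
ant nests: 2300/20 = 115 kJ/min
roots: 1100/16 = 68.8 kJ/min
ground squirrels: 1000/20 = 50 kJ/min

spawning salmon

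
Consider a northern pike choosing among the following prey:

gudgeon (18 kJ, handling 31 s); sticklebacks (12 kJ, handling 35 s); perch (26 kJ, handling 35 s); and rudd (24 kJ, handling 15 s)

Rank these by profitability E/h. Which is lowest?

sticklebacks

Profitability E/h (kJ/s): gudgeon = 18/31 = 0.581, sticklebacks = 12/35 = 0.343, perch = 26/35 = 0.743, rudd = 24/15 = 1.6.
Ranked: rudd > perch > gudgeon > sticklebacks.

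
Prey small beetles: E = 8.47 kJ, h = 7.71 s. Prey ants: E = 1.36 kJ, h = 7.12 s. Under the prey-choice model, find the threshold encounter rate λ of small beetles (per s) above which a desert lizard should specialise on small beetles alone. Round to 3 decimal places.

At the threshold, the rate on small beetles alone equals the profitability of ants: λ·8.47/(1 + λ·7.71) = 1.36/7.12 = 0.191.
Rearranging, λ(8.47 − 0.191×7.71) = 0.191, so λ = 0.191/6.997 = 0.0273 per s.

0.027 per s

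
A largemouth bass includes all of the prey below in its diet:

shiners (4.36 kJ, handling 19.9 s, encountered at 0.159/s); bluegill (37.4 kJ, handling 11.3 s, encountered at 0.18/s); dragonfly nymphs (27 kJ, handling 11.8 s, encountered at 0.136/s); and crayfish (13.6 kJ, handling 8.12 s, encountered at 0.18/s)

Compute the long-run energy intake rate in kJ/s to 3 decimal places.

Energy encountered per unit search time: 0.159×4.36 + 0.18×37.4 + 0.136×27 + 0.18×13.6 = 13.55 kJ/s.
Handling time per unit search time: 0.159×19.9 + 0.18×11.3 + 0.136×11.8 + 0.18×8.12 = 8.264.
Rate = 13.55/(1 + 8.264) = 1.462 kJ/s.

1.462 kJ/s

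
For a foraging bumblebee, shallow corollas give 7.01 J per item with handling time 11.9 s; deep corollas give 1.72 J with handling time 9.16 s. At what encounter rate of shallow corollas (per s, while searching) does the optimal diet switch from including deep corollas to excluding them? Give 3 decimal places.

At the threshold, the rate on shallow corollas alone equals the profitability of deep corollas: λ·7.01/(1 + λ·11.9) = 1.72/9.16 = 0.1878.
Rearranging, λ(7.01 − 0.1878×11.9) = 0.1878, so λ = 0.1878/4.776 = 0.03932 per s.

0.039 per s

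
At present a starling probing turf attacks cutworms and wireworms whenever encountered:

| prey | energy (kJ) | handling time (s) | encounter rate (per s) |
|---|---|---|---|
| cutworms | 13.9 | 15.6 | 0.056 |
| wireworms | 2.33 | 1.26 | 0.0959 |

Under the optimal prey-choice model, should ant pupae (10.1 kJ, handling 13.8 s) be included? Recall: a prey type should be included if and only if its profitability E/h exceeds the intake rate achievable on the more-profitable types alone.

Yes

Intake rate on the current diet: R = (0.056×13.9 + 0.0959×2.33) / (1 + 0.056×15.6 + 0.0959×1.26) = 1.002/1.994 = 0.5023 kJ/s.
ant pupae: E/h = 10.1/13.8 = 0.7319 kJ/s.
0.7319 > 0.5023, so adding ant pupae raises the average — include it.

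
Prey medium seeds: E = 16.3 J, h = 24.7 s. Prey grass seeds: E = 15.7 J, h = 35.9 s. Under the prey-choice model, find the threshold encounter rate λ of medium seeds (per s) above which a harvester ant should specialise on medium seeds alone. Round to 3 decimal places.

0.080 per s

Drop grass seeds once their profitability E₂/h₂ falls below the rate achievable on medium seeds alone: E₂/h₂ = λE₁/(1 + λh₁).
Solve for λ: λE₁h₂ = E₂(1 + λh₁) → λ(E₁h₂ − E₂h₁) = E₂ → λ = E₂/(E₁h₂ − E₂h₁).
λ = 15.7/(16.3×35.9 − 15.7×24.7) = 15.7/197.4 = 0.07954 per s.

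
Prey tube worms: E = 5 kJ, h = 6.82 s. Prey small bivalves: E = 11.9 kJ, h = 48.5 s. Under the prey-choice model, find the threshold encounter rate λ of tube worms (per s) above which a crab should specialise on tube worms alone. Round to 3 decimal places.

The zero-one rule: include small bivalves iff E₂/h₂ > λE₁/(1+λh₁). Equality gives the switch point.
λE₁h₂ = E₂ + λE₂h₁ ⇒ λ = E₂/(E₁h₂ − E₂h₁) = 11.9/(242.5 − 81.16) = 0.07376 per s.

0.074 per s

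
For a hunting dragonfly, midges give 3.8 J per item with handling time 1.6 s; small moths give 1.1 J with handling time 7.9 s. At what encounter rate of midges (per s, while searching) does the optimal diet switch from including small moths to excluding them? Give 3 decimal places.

0.039 per s

The zero-one rule: include small moths iff E₂/h₂ > λE₁/(1+λh₁). Equality gives the switch point.
λE₁h₂ = E₂ + λE₂h₁ ⇒ λ = E₂/(E₁h₂ − E₂h₁) = 1.1/(30.02 − 1.76) = 0.03892 per s.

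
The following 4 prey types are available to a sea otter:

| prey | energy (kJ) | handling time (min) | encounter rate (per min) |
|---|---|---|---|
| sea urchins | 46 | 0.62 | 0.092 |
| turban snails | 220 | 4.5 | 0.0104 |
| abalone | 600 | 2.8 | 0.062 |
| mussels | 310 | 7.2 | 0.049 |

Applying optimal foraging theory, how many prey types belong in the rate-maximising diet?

4

Rank by E/h (kJ/min): abalone 214, sea urchins 74.2, turban snails 48.9, mussels 43.1. Include each in turn until the next type's E/h falls below the running intake rate.
Rate on top 1: 31.7. sea urchins: 74.2 > 31.7 → include.
Rate on top 2: 33.67. turban snails: 48.9 > 33.67 → include.
Rate on top 3: 34.22. mussels: 43.1 > 34.22 → include.
Optimal diet: abalone, sea urchins, turban snails, mussels — 4 of 4 types.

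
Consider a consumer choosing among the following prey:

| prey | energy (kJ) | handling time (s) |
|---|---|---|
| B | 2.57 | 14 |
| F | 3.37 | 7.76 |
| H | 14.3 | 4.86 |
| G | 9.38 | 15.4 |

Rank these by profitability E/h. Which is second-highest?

G

In descending order of E/h:
H: 14.3/4.86 = 2.94 kJ/s
G: 9.38/15.4 = 0.609 kJ/s
F: 3.37/7.76 = 0.434 kJ/s
B: 2.57/14 = 0.184 kJ/s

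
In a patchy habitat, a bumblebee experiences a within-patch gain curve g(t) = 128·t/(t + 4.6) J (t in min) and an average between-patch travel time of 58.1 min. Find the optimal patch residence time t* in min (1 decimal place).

Maximise g(t)/(T+t): set derivative to zero → g'(t)(T+t) = g(t).
g'(t) = 128·4.6/(t + 4.6)². Setting 128·4.6/(t+4.6)² = 128t/[(t+4.6)(58.1+t)] gives 4.6(58.1+t) = t(t+4.6), so t² = 4.6×58.1 = 267.3.
t* = √267.3 = 16.35 min.

16.3 min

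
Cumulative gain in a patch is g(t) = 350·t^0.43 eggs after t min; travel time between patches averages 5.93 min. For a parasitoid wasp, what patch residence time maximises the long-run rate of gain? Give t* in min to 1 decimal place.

4.5 min

By the marginal value theorem, leave when the instantaneous gain rate g'(t) equals the habitat-wide average g(t)/(T + t).
g'(t) = 0.43·350·t^-0.57. Setting 0.43·350·t^-0.57 = 350·t^0.43/(5.93+t) gives 0.43(5.93+t) = t, so 0.57·t = 0.43×5.93.
t* = 0.43×5.93/0.57 = 4.474 min.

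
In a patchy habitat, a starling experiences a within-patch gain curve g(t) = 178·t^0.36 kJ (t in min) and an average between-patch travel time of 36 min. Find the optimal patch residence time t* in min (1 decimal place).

20.2 min

By the marginal value theorem, leave when the instantaneous gain rate g'(t) equals the habitat-wide average g(t)/(T + t).
g'(t) = 0.36·178·t^-0.64. Setting 0.36·178·t^-0.64 = 178·t^0.36/(36+t) gives 0.36(36+t) = t, so 0.64·t = 0.36×36.
t* = 0.36×36/0.64 = 20.25 min.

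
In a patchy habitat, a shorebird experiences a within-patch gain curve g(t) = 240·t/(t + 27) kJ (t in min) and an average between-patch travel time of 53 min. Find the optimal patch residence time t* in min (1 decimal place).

37.8 min

By the marginal value theorem, leave when the instantaneous gain rate g'(t) equals the habitat-wide average g(t)/(T + t).
g'(t) = 240·27/(t + 27)². Setting 240·27/(t+27)² = 240t/[(t+27)(53+t)] gives 27(53+t) = t(t+27), so t² = 27×53 = 1431.
t* = √1431 = 37.83 min.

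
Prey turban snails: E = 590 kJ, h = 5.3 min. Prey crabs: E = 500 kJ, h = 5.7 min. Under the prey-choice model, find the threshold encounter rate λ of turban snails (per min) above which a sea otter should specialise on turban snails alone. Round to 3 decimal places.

Drop crabs once their profitability E₂/h₂ falls below the rate achievable on turban snails alone: E₂/h₂ = λE₁/(1 + λh₁).
Solve for λ: λE₁h₂ = E₂(1 + λh₁) → λ(E₁h₂ − E₂h₁) = E₂ → λ = E₂/(E₁h₂ − E₂h₁).
λ = 500/(590×5.7 − 500×5.3) = 500/713 = 0.7013 per min.

0.701 per min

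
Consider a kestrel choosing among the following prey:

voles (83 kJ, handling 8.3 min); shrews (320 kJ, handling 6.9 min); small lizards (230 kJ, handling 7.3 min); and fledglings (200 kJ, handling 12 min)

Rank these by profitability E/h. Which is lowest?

In descending order of E/h:
shrews: 320/6.9 = 46.4 kJ/min
small lizards: 230/7.3 = 31.5 kJ/min
fledglings: 200/12 = 16.7 kJ/min
voles: 83/8.3 = 10 kJ/min

voles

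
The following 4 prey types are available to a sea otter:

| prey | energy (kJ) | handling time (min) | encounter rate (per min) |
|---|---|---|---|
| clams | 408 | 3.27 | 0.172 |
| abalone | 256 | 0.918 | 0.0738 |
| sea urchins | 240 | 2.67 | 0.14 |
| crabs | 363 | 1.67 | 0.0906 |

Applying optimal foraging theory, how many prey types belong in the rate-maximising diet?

Profitabilities (E/h, kJ/min): abalone 279, crabs 217, clams 125, sea urchins 89.9. Add prey in this order while the next type's profitability exceeds the intake rate on those already taken.
Rate on top 1: 17.69. crabs: 217 > 17.69 → include.
Rate on top 2: 42.48. clams: 125 > 42.48 → include.
Rate on top 3: 68.46. sea urchins: 89.9 > 68.46 → include.
Optimal diet: abalone, crabs, clams, sea urchins — 4 of 4 types.

4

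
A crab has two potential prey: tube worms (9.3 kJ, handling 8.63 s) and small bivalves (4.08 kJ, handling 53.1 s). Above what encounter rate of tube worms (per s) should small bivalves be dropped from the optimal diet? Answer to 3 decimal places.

The zero-one rule: include small bivalves iff E₂/h₂ > λE₁/(1+λh₁). Equality gives the switch point.
λE₁h₂ = E₂ + λE₂h₁ ⇒ λ = E₂/(E₁h₂ − E₂h₁) = 4.08/(493.8 − 35.21) = 0.008896 per s.

0.009 per s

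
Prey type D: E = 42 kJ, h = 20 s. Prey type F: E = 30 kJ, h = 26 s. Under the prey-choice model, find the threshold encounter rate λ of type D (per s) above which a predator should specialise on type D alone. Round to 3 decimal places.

0.061 per s

At the threshold, the rate on type D alone equals the profitability of type F: λ·42/(1 + λ·20) = 30/26 = 1.154.
Rearranging, λ(42 − 1.154×20) = 1.154, so λ = 1.154/18.92 = 0.06098 per s.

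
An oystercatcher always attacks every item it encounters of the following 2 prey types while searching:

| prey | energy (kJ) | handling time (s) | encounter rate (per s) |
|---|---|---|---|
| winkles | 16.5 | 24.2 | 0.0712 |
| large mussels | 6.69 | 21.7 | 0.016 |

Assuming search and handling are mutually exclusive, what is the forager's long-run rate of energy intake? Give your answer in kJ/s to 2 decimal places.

Energy encountered per unit search time: 0.0712×16.5 + 0.016×6.69 = 1.282 kJ/s.
Handling time per unit search time: 0.0712×24.2 + 0.016×21.7 = 2.07.
Rate = 1.282/(1 + 2.07) = 0.4175 kJ/s.

0.42 kJ/s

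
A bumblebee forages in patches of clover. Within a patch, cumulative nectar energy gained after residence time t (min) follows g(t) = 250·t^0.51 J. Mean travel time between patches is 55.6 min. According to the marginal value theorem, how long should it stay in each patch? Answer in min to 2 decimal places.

Optimal t* satisfies g'(t*) = g(t*)/(T + t*).
g'(t) = 0.51·250·t^-0.49. Setting 0.51·250·t^-0.49 = 250·t^0.51/(55.6+t) gives 0.51(55.6+t) = t, so 0.49·t = 0.51×55.6.
t* = 0.51×55.6/0.49 = 57.87 min.

57.87 min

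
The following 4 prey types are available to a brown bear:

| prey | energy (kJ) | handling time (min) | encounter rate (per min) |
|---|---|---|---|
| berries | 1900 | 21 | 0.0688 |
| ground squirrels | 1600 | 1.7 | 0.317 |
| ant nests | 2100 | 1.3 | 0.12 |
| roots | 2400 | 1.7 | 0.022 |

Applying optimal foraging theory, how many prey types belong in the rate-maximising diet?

E/h in descending order: ant nests 1.62e+03, roots 1.41e+03, ground squirrels 941, berries 90.5 kJ/min. The optimal diet is the largest prefix of this list for which every included type satisfies E_i/h_i > R on the types above it.
Rate on top 1: 218. roots: 1.41e+03 > 218 → include.
Rate on top 2: 255.4. ground squirrels: 941 > 255.4 → include.
Rate on top 3: 468.7. berries: 90.5 < 468.7 → exclude; stop.
Optimal diet: ant nests, roots, ground squirrels — 3 of 4 types.

3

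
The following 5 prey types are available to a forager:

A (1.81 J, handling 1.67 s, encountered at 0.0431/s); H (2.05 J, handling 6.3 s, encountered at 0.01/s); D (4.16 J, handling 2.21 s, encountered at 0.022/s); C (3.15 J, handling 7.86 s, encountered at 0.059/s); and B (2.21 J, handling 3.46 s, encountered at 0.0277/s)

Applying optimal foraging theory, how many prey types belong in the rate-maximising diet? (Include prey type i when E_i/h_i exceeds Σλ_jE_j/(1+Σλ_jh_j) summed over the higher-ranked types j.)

Profitabilities (E/h, J/s): D 1.88, A 1.08, B 0.639, C 0.401, H 0.325. Add prey in this order while the next type's profitability exceeds the intake rate on those already taken.
Rate on top 1: 0.08728. A: 1.08 > 0.08728 → include.
Rate on top 2: 0.1513. B: 0.639 > 0.1513 → include.
Rate on top 3: 0.1897. C: 0.401 > 0.1897 → include.
Rate on top 4: 0.2479. H: 0.325 > 0.2479 → include.
Optimal diet: D, A, B, C, H — 5 of 5 types.

5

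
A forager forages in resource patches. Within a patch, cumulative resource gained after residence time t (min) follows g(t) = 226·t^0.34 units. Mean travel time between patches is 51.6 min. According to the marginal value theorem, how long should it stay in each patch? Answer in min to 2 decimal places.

By the marginal value theorem, leave when the instantaneous gain rate g'(t) equals the habitat-wide average g(t)/(T + t).
g'(t) = 0.34·226·t^-0.66. Setting 0.34·226·t^-0.66 = 226·t^0.34/(51.6+t) gives 0.34(51.6+t) = t, so 0.66·t = 0.34×51.6.
t* = 0.34×51.6/0.66 = 26.58 min.

26.58 min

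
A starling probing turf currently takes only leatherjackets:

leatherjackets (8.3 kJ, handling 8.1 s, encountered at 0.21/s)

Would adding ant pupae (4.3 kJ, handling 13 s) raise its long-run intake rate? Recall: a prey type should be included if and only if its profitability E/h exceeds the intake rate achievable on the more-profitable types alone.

Current rate: (0.21×8.3)/(1 + 0.21×8.1) = 0.6453 kJ/s.
ant pupae: E/h = 4.3/13 = 0.3308 kJ/s.
0.3308 < 0.6453, so adding ant pupae would lower the average — exclude it.

No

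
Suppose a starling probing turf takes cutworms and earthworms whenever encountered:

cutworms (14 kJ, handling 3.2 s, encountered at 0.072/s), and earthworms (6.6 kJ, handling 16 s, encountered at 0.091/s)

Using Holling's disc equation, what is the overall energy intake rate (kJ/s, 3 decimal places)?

R = (0.072×14 + 0.091×6.6) / (1 + 0.072×3.2 + 0.091×16) = 1.609/2.686 = 0.5988 kJ/s.

0.599 kJ/s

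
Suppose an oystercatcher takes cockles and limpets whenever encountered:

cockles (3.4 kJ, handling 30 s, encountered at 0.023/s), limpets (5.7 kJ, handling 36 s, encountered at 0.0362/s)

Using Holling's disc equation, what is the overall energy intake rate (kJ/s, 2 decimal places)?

R = (0.023×3.4 + 0.0362×5.7) / (1 + 0.023×30 + 0.0362×36) = 0.2845/2.993 = 0.09506 kJ/s.

0.10 kJ/s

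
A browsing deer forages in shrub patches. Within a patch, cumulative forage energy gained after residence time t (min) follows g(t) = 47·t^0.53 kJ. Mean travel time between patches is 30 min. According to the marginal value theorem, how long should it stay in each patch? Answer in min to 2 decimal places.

Maximise g(t)/(T+t): set derivative to zero → g'(t)(T+t) = g(t).
g'(t) = 0.53·47·t^-0.47. Setting 0.53·47·t^-0.47 = 47·t^0.53/(30+t) gives 0.53(30+t) = t, so 0.47·t = 0.53×30.
t* = 0.53×30/0.47 = 33.83 min.

33.83 min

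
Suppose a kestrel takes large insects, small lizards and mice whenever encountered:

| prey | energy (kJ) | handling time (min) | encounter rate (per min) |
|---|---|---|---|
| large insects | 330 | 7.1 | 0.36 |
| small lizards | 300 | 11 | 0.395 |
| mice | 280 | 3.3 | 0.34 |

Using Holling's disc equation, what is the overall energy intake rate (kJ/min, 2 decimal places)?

Energy encountered per unit search time: 0.36×330 + 0.395×300 + 0.34×280 = 332.5 kJ/min.
Handling time per unit search time: 0.36×7.1 + 0.395×11 + 0.34×3.3 = 8.023.
Rate = 332.5/(1 + 8.023) = 36.85 kJ/min.

36.85 kJ/min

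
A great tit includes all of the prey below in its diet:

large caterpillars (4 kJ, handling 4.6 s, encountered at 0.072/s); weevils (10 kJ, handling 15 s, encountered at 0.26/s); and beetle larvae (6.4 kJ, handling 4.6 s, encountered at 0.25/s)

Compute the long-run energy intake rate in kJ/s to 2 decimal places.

R = (0.072×4 + 0.26×10 + 0.25×6.4) / (1 + 0.072×4.6 + 0.26×15 + 0.25×4.6) = 4.488/6.381 = 0.7033 kJ/s.

0.70 kJ/s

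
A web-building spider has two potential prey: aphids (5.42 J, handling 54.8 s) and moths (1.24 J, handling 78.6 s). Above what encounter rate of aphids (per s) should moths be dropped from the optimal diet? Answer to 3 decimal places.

0.003 per s

Drop moths once their profitability E₂/h₂ falls below the rate achievable on aphids alone: E₂/h₂ = λE₁/(1 + λh₁).
Solve for λ: λE₁h₂ = E₂(1 + λh₁) → λ(E₁h₂ − E₂h₁) = E₂ → λ = E₂/(E₁h₂ − E₂h₁).
λ = 1.24/(5.42×78.6 − 1.24×54.8) = 1.24/358.1 = 0.003463 per s.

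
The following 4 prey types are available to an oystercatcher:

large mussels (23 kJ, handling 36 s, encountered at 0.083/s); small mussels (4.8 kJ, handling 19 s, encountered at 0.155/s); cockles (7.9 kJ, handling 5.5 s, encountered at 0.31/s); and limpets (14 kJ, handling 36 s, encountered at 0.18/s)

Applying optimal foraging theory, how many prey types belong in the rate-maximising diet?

1

Rank by E/h (kJ/s): cockles 1.44, large mussels 0.639, limpets 0.389, small mussels 0.253. Include each in turn until the next type's E/h falls below the running intake rate.
Rate on top 1: 0.9054. large mussels: 0.639 < 0.9054 → exclude; stop.
Optimal diet: cockles — 1 of 4 types.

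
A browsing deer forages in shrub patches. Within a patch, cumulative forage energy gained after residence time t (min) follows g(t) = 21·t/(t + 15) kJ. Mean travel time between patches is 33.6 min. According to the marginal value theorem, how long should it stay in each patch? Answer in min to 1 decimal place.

22.4 min

By the marginal value theorem, leave when the instantaneous gain rate g'(t) equals the habitat-wide average g(t)/(T + t).
g'(t) = 21·15/(t + 15)². Setting 21·15/(t+15)² = 21t/[(t+15)(33.6+t)] gives 15(33.6+t) = t(t+15), so t² = 15×33.6 = 504.
t* = √504 = 22.45 min.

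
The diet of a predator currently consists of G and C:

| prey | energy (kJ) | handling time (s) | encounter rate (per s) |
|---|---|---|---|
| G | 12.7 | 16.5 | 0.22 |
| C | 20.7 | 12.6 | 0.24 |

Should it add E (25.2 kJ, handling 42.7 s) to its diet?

On G and C alone, R = ΣλE/(1+Σλh) = 7.762/7.654 = 1.014 kJ/s.
Profitability of E: 25.2/42.7 = 0.5902 kJ/s.
Since 0.5902 < R, time spent handling E is better spent searching.

No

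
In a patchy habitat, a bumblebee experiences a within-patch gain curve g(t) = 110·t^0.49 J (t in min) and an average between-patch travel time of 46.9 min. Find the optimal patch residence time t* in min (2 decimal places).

45.06 min

Optimal t* satisfies g'(t*) = g(t*)/(T + t*).
g'(t) = 0.49·110·t^-0.51. Setting 0.49·110·t^-0.51 = 110·t^0.49/(46.9+t) gives 0.49(46.9+t) = t, so 0.51·t = 0.49×46.9.
t* = 0.49×46.9/0.51 = 45.06 min.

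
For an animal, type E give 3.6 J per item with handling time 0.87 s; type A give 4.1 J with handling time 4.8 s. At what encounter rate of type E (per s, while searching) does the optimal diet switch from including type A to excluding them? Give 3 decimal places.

0.299 per s

At the threshold, the rate on type E alone equals the profitability of type A: λ·3.6/(1 + λ·0.87) = 4.1/4.8 = 0.8542.
Rearranging, λ(3.6 − 0.8542×0.87) = 0.8542, so λ = 0.8542/2.857 = 0.299 per s.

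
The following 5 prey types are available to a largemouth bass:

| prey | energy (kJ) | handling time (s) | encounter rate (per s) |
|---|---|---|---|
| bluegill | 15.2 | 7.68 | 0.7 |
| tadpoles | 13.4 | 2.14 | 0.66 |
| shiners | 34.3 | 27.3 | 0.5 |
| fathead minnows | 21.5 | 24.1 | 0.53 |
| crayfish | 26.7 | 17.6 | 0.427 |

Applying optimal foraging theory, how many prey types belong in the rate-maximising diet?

1

Rank by E/h (kJ/s): tadpoles 6.26, bluegill 1.98, crayfish 1.52, shiners 1.26, fathead minnows 0.892. Include each in turn until the next type's E/h falls below the running intake rate.
Rate on top 1: 3.666. bluegill: 1.98 < 3.666 → exclude; stop.
Optimal diet: tadpoles — 1 of 5 types.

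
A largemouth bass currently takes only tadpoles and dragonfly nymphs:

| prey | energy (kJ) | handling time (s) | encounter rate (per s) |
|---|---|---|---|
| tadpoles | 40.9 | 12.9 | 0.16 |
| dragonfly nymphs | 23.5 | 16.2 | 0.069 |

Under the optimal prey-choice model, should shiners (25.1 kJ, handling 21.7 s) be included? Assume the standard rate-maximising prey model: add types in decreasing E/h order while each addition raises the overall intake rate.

Intake rate on the current diet: R = (0.16×40.9 + 0.069×23.5) / (1 + 0.16×12.9 + 0.069×16.2) = 8.165/4.182 = 1.953 kJ/s.
shiners: E/h = 25.1/21.7 = 1.157 kJ/s.
1.157 < 1.953, so adding shiners would lower the average — exclude it.

No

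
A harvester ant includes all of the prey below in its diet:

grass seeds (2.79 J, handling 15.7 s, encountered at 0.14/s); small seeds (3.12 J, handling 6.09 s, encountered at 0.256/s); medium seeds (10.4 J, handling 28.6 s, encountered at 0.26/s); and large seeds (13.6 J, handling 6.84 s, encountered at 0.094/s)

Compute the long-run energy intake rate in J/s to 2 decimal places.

0.40 J/s

Energy encountered per unit search time: 0.14×2.79 + 0.256×3.12 + 0.26×10.4 + 0.094×13.6 = 5.172 J/s.
Handling time per unit search time: 0.14×15.7 + 0.256×6.09 + 0.26×28.6 + 0.094×6.84 = 11.84.
Rate = 5.172/(1 + 11.84) = 0.4029 J/s.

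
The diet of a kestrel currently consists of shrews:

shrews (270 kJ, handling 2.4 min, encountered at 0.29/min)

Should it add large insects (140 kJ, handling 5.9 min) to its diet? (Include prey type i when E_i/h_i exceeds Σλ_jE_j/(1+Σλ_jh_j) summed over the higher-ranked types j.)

No

On shrews alone, R = ΣλE/(1+Σλh) = 78.3/1.696 = 46.17 kJ/min.
Profitability of large insects: 140/5.9 = 23.73 kJ/min.
23.73 < 46.17, so adding large insects would lower the average — exclude it.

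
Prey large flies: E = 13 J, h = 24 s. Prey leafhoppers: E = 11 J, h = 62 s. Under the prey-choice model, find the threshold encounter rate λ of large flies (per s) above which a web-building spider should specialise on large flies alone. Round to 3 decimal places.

0.020 per s

At the threshold, the rate on large flies alone equals the profitability of leafhoppers: λ·13/(1 + λ·24) = 11/62 = 0.1774.
Rearranging, λ(13 − 0.1774×24) = 0.1774, so λ = 0.1774/8.742 = 0.0203 per s.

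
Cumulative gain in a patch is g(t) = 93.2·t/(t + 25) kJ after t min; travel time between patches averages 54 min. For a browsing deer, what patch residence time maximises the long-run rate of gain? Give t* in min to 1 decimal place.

By the marginal value theorem, leave when the instantaneous gain rate g'(t) equals the habitat-wide average g(t)/(T + t).
g'(t) = 93.2·25/(t + 25)². Setting 93.2·25/(t+25)² = 93.2t/[(t+25)(54+t)] gives 25(54+t) = t(t+25), so t² = 25×54 = 1350.
t* = √1350 = 36.74 min.

36.7 min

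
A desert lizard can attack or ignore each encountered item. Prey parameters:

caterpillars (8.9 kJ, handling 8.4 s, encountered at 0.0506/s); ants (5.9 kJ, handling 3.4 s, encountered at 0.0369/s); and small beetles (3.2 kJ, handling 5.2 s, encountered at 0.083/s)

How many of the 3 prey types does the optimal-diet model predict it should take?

3

Rank by E/h (kJ/s): ants 1.74, caterpillars 1.06, small beetles 0.615. Include each in turn until the next type's E/h falls below the running intake rate.
Rate on top 1: 0.1934. caterpillars: 1.06 > 0.1934 → include.
Rate on top 2: 0.4309. small beetles: 0.615 > 0.4309 → include.
Optimal diet: ants, caterpillars, small beetles — 3 of 3 types.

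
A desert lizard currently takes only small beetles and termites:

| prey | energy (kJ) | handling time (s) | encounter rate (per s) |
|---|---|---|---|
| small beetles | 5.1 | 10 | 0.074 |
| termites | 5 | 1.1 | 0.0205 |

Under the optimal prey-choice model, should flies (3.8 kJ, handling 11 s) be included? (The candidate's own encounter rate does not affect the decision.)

On small beetles and termites alone, R = ΣλE/(1+Σλh) = 0.4799/1.763 = 0.2723 kJ/s.
flies: E/h = 3.8/11 = 0.3455 kJ/s.
Since 0.3455 > R, including flies increases the long-run rate.

Yes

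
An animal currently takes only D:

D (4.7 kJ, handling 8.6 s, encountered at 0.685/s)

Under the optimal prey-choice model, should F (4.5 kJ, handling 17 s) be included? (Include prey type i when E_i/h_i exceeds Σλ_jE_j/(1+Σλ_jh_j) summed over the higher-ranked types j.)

Current rate: (0.685×4.7)/(1 + 0.685×8.6) = 0.4672 kJ/s.
F: E/h = 4.5/17 = 0.2647 kJ/s.
Since 0.2647 < R, time spent handling F is better spent searching.

No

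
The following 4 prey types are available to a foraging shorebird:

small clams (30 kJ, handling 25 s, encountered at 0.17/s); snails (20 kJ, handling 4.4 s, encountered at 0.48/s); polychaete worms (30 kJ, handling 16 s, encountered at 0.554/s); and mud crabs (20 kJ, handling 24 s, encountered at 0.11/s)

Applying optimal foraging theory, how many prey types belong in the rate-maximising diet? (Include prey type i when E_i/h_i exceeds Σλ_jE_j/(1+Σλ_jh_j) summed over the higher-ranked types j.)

Rank by E/h (kJ/s): snails 4.55, polychaete worms 1.88, small clams 1.2, mud crabs 0.833. Include each in turn until the next type's E/h falls below the running intake rate.
Rate on top 1: 3.085. polychaete worms: 1.88 < 3.085 → exclude; stop.
Optimal diet: snails — 1 of 4 types.

1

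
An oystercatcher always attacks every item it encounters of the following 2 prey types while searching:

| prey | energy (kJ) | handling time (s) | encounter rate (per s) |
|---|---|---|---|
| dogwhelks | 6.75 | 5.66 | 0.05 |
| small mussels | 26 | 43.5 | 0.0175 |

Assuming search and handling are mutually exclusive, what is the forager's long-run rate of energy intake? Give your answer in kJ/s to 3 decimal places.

Energy encountered per unit search time: 0.05×6.75 + 0.0175×26 = 0.7925 kJ/s.
Handling time per unit search time: 0.05×5.66 + 0.0175×43.5 = 1.044.
Rate = 0.7925/(1 + 1.044) = 0.3877 kJ/s.

0.388 kJ/s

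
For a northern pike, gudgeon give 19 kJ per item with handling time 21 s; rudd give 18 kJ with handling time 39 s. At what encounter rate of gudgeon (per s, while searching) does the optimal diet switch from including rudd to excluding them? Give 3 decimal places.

0.050 per s

The zero-one rule: include rudd iff E₂/h₂ > λE₁/(1+λh₁). Equality gives the switch point.
λE₁h₂ = E₂ + λE₂h₁ ⇒ λ = E₂/(E₁h₂ − E₂h₁) = 18/(741 − 378) = 0.04959 per s.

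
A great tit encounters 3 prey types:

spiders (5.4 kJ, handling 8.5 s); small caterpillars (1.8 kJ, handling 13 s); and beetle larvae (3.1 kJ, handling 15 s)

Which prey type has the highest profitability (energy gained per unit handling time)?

spiders

Profitability E/h (kJ/s): spiders = 5.4/8.5 = 0.635, small caterpillars = 1.8/13 = 0.138, beetle larvae = 3.1/15 = 0.207.
Ranked: spiders > beetle larvae > small caterpillars.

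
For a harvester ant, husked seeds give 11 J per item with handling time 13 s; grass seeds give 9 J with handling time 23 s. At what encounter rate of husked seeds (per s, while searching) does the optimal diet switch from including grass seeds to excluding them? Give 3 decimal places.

Drop grass seeds once their profitability E₂/h₂ falls below the rate achievable on husked seeds alone: E₂/h₂ = λE₁/(1 + λh₁).
Solve for λ: λE₁h₂ = E₂(1 + λh₁) → λ(E₁h₂ − E₂h₁) = E₂ → λ = E₂/(E₁h₂ − E₂h₁).
λ = 9/(11×23 − 9×13) = 9/136 = 0.06618 per s.

0.066 per s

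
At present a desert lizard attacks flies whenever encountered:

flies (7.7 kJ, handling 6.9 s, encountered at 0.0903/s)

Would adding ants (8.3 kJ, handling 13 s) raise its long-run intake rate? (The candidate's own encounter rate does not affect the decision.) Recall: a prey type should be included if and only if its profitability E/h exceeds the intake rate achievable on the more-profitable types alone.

Intake rate on the current diet: R = (0.0903×7.7) / (1 + 0.0903×6.9) = 0.6953/1.623 = 0.4284 kJ/s.
ants: E/h = 8.3/13 = 0.6385 kJ/s.
Since 0.6385 > R, including ants increases the long-run rate.

Yes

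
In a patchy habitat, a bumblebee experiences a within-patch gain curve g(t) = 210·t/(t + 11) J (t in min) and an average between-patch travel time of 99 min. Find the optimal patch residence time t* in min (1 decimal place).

33.0 min

Maximise g(t)/(T+t): set derivative to zero → g'(t)(T+t) = g(t).
g'(t) = 210·11/(t + 11)². Setting 210·11/(t+11)² = 210t/[(t+11)(99+t)] gives 11(99+t) = t(t+11), so t² = 11×99 = 1089.
t* = √1089 = 33 min.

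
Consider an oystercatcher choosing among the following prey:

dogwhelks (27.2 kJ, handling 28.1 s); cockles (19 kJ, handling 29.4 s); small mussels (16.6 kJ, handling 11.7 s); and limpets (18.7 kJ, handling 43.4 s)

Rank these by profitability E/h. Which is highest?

In descending order of E/h:
small mussels: 16.6/11.7 = 1.42 kJ/s
dogwhelks: 27.2/28.1 = 0.968 kJ/s
cockles: 19/29.4 = 0.646 kJ/s
limpets: 18.7/43.4 = 0.431 kJ/s

small mussels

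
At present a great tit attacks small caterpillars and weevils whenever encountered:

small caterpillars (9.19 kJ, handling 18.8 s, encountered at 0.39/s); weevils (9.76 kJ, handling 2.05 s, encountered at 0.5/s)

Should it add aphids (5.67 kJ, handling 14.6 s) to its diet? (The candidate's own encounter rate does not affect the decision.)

On small caterpillars and weevils alone, R = ΣλE/(1+Σλh) = 8.464/9.357 = 0.9046 kJ/s.
Profitability of aphids: 5.67/14.6 = 0.3884 kJ/s.
Since 0.3884 < R, time spent handling aphids is better spent searching.

No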